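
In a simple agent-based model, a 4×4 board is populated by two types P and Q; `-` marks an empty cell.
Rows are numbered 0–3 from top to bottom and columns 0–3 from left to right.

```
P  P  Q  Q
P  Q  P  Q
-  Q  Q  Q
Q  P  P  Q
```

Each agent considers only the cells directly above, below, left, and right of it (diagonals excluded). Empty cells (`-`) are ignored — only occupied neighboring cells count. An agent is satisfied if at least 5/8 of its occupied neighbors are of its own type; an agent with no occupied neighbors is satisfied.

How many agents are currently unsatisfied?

10

Row 0: (0,0)P 2/2 ✓ · (0,1)P 1/3 ✗ · (0,2)Q 1/3 ✗ · (0,3)Q 2/2 ✓
Row 1: (1,0)P 1/2 ✗ · (1,1)Q 1/4 ✗ · (1,2)P 0/4 ✗ · (1,3)Q 2/3 ✓
Row 2: (2,1)Q 2/3 ✓ · (2,2)Q 2/4 ✗ · (2,3)Q 3/3 ✓
Row 3: (3,0)Q 0/1 ✗ · (3,1)P 1/3 ✗ · (3,2)P 1/3 ✗ · (3,3)Q 1/2 ✗
Unsatisfied: (0,1), (0,2), (1,0), (1,1), (1,2), (2,2), (3,0), (3,1), (3,2), (3,3) — 10 in total.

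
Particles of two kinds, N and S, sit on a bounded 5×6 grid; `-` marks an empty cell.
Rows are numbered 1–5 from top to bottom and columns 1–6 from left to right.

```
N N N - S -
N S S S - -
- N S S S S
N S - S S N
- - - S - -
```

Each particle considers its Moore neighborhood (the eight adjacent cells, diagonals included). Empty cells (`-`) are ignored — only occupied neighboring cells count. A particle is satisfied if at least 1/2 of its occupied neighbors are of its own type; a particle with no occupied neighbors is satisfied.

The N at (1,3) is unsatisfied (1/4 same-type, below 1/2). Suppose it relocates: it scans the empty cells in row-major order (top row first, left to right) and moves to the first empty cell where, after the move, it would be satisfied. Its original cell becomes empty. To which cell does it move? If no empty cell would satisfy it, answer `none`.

(3,1)

Vacating (1,3). Empty cells in order:
  (1,4): 0/3 same-type → still unsatisfied.
  (1,6): 0/1 same-type → still unsatisfied.
  (2,5): 0/5 same-type → still unsatisfied.
  (2,6): 0/3 same-type → still unsatisfied.
  (3,1): 3/5 same-type → satisfied — stop here.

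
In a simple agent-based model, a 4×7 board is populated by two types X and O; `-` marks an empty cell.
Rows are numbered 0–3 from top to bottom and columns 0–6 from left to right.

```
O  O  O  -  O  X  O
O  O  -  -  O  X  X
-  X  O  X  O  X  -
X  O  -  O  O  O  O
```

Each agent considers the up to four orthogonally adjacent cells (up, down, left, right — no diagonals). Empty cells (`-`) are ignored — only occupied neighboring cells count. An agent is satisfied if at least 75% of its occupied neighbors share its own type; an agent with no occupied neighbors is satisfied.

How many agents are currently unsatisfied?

(0,0)O 2/2 ok
(0,1)O 3/3 ok
(0,2)O 1/1 ok
(0,4)O 1/2 unhappy
(0,5)X 1/3 unhappy
(0,6)O 0/2 unhappy
(1,0)O 2/2 ok
(1,1)O 2/3 unhappy
(1,4)O 2/3 unhappy
(1,5)X 3/4 ok
(1,6)X 1/2 unhappy
(2,1)X 0/3 unhappy
(2,2)O 0/2 unhappy
(2,3)X 0/3 unhappy
(2,4)O 2/4 unhappy
(2,5)X 1/3 unhappy
(3,0)X 0/1 unhappy
(3,1)O 0/2 unhappy
(3,3)O 1/2 unhappy
(3,4)O 3/3 ok
(3,5)O 2/3 unhappy
(3,6)O 1/1 ok
Unsatisfied: (0,4), (0,5), (0,6), (1,1), (1,4), (1,6), (2,1), (2,2), (2,3), (2,4), (2,5), (3,0), (3,1), (3,3), (3,5) — 15 in total.

15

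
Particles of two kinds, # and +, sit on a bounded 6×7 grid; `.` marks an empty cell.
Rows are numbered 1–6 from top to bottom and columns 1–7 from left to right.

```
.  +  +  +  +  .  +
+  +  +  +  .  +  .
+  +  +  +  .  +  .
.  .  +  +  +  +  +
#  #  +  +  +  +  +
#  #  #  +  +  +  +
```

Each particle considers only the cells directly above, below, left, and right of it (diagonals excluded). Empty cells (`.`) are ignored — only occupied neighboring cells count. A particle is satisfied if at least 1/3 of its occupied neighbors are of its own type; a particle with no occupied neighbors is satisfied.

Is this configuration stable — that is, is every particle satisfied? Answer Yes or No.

Row 1: (1,2)+ 2/2 ok · (1,3)+ 3/3 ok · (1,4)+ 3/3 ok · (1,5)+ 1/1 ok · (1,7)+ 0/0 ok
Row 2: (2,1)+ 2/2 ok · (2,2)+ 4/4 ok · (2,3)+ 4/4 ok · (2,4)+ 3/3 ok · (2,6)+ 1/1 ok
Row 3: (3,1)+ 2/2 ok · (3,2)+ 3/3 ok · (3,3)+ 4/4 ok · (3,4)+ 3/3 ok · (3,6)+ 2/2 ok
Row 4: (4,3)+ 3/3 ok · (4,4)+ 4/4 ok · (4,5)+ 3/3 ok · (4,6)+ 4/4 ok · (4,7)+ 2/2 ok
Row 5: (5,1)# 2/2 ok · (5,2)# 2/3 ok · (5,3)+ 2/4 ok · (5,4)+ 4/4 ok · (5,5)+ 4/4 ok · (5,6)+ 4/4 ok · (5,7)+ 3/3 ok
Row 6: (6,1)# 2/2 ok · (6,2)# 3/3 ok · (6,3)# 1/3 ok · (6,4)+ 2/3 ok · (6,5)+ 3/3 ok · (6,6)+ 3/3 ok · (6,7)+ 2/2 ok
All meet the threshold, so the configuration is stable.

Yes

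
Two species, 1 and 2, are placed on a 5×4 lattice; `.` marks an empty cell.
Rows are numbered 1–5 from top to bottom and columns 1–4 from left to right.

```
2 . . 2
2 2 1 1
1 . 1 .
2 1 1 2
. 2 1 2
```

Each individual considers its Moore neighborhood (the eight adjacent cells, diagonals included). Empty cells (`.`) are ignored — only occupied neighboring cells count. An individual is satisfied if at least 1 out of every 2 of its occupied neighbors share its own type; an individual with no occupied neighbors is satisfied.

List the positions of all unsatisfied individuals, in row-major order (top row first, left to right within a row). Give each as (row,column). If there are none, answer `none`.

(1,4), (2,2), (3,1), (4,1), (4,4), (5,2), (5,3), (5,4)

Row 1: (1,1)2 2/2 satisfied · (1,4)2 0/2 not
Row 2: (2,1)2 2/3 satisfied · (2,2)2 2/5 not · (2,3)1 2/4 satisfied · (2,4)1 2/3 satisfied
Row 3: (3,1)1 1/4 not · (3,3)1 4/6 satisfied
Row 4: (4,1)2 1/3 not · (4,2)1 4/6 satisfied · (4,3)1 3/6 satisfied · (4,4)2 1/4 not
Row 5: (5,2)2 1/4 not · (5,3)1 2/5 not · (5,4)2 1/3 not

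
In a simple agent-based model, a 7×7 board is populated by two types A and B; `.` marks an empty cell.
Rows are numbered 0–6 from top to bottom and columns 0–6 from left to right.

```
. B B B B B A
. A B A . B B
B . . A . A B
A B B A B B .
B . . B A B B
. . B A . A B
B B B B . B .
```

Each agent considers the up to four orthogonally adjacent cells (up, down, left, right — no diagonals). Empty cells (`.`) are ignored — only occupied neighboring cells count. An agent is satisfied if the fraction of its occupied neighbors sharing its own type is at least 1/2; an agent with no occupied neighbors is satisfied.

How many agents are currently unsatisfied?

15

(0,1)B 1/2 ok
(0,2)B 3/3 ok
(0,3)B 2/3 ok
(0,4)B 2/2 ok
(0,5)B 2/3 ok
(0,6)A 0/2 unhappy
(1,1)A 0/2 unhappy
(1,2)B 1/3 unhappy
(1,3)A 1/3 unhappy
(1,5)B 2/3 ok
(1,6)B 2/3 ok
(2,0)B 0/1 unhappy
(2,3)A 2/2 ok
(2,5)A 0/3 unhappy
(2,6)B 1/2 ok
(3,0)A 0/3 unhappy
(3,1)B 1/2 ok
(3,2)B 1/2 ok
(3,3)A 1/4 unhappy
(3,4)B 1/3 unhappy
(3,5)B 2/3 ok
(4,0)B 0/1 unhappy
(4,3)B 0/3 unhappy
(4,4)A 0/3 unhappy
(4,5)B 2/4 ok
(4,6)B 2/2 ok
(5,2)B 1/2 ok
(5,3)A 0/3 unhappy
(5,5)A 0/3 unhappy
(5,6)B 1/2 ok
(6,0)B 1/1 ok
(6,1)B 2/2 ok
(6,2)B 3/3 ok
(6,3)B 1/2 ok
(6,5)B 0/1 unhappy
Unsatisfied: (0,6), (1,1), (1,2), (1,3), (2,0), (2,5), (3,0), (3,3), (3,4), (4,0), (4,3), (4,4), (5,3), (5,5), (6,5) — 15 in total.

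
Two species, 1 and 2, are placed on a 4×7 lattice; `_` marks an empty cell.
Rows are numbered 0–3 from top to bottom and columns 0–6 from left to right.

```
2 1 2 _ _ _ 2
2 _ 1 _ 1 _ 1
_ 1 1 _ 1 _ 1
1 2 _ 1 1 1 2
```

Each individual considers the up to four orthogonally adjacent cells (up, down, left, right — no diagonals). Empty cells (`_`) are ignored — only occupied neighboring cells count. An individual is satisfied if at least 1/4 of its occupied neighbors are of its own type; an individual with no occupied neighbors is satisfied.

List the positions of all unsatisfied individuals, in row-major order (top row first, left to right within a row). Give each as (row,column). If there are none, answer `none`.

(0,1), (0,2), (0,6), (3,0), (3,1), (3,6)

(0,0)2 1/2 ✓
(0,1)1 0/2 ✗
(0,2)2 0/2 ✗
(0,6)2 0/1 ✗
(1,0)2 1/1 ✓
(1,2)1 1/2 ✓
(1,4)1 1/1 ✓
(1,6)1 1/2 ✓
(2,1)1 1/2 ✓
(2,2)1 2/2 ✓
(2,4)1 2/2 ✓
(2,6)1 1/2 ✓
(3,0)1 0/1 ✗
(3,1)2 0/2 ✗
(3,3)1 1/1 ✓
(3,4)1 3/3 ✓
(3,5)1 1/2 ✓
(3,6)2 0/2 ✗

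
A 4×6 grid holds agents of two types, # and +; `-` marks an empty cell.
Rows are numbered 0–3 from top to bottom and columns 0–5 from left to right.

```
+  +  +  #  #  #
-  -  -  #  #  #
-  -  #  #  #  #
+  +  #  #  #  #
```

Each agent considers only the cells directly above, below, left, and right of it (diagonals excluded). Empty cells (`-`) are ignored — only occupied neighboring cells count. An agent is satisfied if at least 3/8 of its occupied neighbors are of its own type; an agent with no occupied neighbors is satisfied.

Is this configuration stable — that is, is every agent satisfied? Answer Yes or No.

Yes

(0,0)+ 1/1 satisfied
(0,1)+ 2/2 satisfied
(0,2)+ 1/2 satisfied
(0,3)# 2/3 satisfied
(0,4)# 3/3 satisfied
(0,5)# 2/2 satisfied
(1,3)# 3/3 satisfied
(1,4)# 4/4 satisfied
(1,5)# 3/3 satisfied
(2,2)# 2/2 satisfied
(2,3)# 4/4 satisfied
(2,4)# 4/4 satisfied
(2,5)# 3/3 satisfied
(3,0)+ 1/1 satisfied
(3,1)+ 1/2 satisfied
(3,2)# 2/3 satisfied
(3,3)# 3/3 satisfied
(3,4)# 3/3 satisfied
(3,5)# 2/2 satisfied
All meet the threshold, so the configuration is stable.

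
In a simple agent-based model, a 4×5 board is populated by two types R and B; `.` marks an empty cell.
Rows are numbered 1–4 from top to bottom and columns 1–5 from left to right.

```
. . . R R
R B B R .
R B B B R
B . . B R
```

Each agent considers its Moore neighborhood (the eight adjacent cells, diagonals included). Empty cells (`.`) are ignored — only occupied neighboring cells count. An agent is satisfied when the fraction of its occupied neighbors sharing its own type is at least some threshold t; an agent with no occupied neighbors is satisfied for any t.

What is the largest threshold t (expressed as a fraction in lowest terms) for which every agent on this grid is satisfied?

(1,4)R 2/3
(1,5)R 2/2
(2,1)R 1/3
(2,2)B 3/5
(2,3)B 4/6
(2,4)R 3/6
(3,1)R 1/4
(3,2)B 4/6
(3,3)B 5/6
(3,4)B 3/6
(3,5)R 2/4
(4,1)B 1/2
(4,4)B 2/4
(4,5)R 1/3
The smallest same-type fraction is 1/4 at (3,1), which reduces to 1/4. Any threshold above that leaves this agent unsatisfied.

1/4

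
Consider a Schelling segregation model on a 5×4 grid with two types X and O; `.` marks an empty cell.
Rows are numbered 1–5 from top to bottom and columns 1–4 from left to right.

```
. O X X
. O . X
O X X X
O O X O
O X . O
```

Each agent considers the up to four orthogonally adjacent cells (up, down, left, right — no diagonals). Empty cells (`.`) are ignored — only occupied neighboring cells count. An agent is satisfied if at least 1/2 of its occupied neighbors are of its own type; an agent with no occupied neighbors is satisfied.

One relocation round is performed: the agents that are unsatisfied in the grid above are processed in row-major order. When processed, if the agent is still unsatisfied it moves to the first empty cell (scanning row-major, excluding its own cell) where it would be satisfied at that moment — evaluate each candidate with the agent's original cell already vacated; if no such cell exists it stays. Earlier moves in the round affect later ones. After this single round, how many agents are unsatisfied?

Initially unsatisfied (in order): (3,2), (4,2), (4,3), (4,4), (5,2).
  (3,2) → (2,3).
  (4,2) → (1,1).
  (4,3): now satisfied by earlier moves; stays.
  (4,4) → (2,1).
  (5,2) → (4,2).
Resulting grid:
O O X X
O O X X
O . X X
O X X .
O . . O
All satisfied now.

0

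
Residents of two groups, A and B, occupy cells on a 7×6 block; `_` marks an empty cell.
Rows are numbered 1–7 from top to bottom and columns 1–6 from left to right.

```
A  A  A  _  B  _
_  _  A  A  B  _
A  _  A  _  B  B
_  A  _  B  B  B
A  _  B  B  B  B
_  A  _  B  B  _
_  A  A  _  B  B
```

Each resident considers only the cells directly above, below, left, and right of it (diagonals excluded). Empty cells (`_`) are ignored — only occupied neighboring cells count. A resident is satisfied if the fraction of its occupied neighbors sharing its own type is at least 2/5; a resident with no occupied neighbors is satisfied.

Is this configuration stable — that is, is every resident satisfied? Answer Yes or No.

Row 1: (1,1)A 1/1 satisfied · (1,2)A 2/2 satisfied · (1,3)A 2/2 satisfied · (1,5)B 1/1 satisfied
Row 2: (2,3)A 3/3 satisfied · (2,4)A 1/2 satisfied · (2,5)B 2/3 satisfied
Row 3: (3,1)A 0/0 satisfied · (3,3)A 1/1 satisfied · (3,5)B 3/3 satisfied · (3,6)B 2/2 satisfied
Row 4: (4,2)A 0/0 satisfied · (4,4)B 2/2 satisfied · (4,5)B 4/4 satisfied · (4,6)B 3/3 satisfied
Row 5: (5,1)A 0/0 satisfied · (5,3)B 1/1 satisfied · (5,4)B 4/4 satisfied · (5,5)B 4/4 satisfied · (5,6)B 2/2 satisfied
Row 6: (6,2)A 1/1 satisfied · (6,4)B 2/2 satisfied · (6,5)B 3/3 satisfied
Row 7: (7,2)A 2/2 satisfied · (7,3)A 1/1 satisfied · (7,5)B 2/2 satisfied · (7,6)B 1/1 satisfied
All meet the threshold, so the configuration is stable.

Yes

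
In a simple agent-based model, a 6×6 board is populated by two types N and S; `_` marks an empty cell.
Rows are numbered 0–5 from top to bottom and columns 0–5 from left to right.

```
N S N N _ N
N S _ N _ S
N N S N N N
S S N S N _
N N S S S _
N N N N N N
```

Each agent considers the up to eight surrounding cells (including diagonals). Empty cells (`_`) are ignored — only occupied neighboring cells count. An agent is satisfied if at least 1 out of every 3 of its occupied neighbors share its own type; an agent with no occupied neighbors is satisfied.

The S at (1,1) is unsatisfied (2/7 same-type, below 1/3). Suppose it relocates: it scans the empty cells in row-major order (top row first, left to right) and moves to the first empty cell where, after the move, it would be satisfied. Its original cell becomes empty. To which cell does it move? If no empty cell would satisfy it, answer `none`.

none

Vacating (1,1). Empty cells in order:
  (0,4): 1/4 same-type → still unsatisfied.
  (1,2): 2/7 same-type → still unsatisfied.
  (1,4): 1/7 same-type → still unsatisfied.
  (3,5): 1/4 same-type → still unsatisfied.
  (4,5): 1/4 same-type → still unsatisfied.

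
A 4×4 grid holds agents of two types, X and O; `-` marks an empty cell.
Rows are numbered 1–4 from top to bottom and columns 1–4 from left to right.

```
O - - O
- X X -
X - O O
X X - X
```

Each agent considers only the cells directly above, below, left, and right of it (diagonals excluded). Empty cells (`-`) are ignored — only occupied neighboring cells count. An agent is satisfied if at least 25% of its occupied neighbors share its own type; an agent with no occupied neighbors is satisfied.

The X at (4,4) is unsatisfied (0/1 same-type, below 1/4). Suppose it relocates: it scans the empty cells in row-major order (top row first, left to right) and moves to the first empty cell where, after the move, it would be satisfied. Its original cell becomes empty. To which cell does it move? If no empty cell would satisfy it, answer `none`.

Vacating (4,4). Empty cells in order:
  (1,2): 1/2 same-type → satisfied — stop here.

(1,2)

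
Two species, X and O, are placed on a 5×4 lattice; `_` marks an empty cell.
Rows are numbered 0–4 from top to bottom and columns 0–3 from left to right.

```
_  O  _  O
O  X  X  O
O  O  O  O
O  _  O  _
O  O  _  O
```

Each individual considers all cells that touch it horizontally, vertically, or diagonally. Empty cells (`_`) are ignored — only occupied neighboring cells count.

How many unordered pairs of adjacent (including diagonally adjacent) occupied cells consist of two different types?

Scan each occupied cell's neighbors to the right and below (and the two forward diagonals) so each pair is counted once.
Row 0: O(0,1)–X(1,1)≠ O(0,1)–X(1,2)≠ O(0,1)–O(1,0)= O(0,3)–O(1,3)= O(0,3)–X(1,2)≠  → 3/5 unlike.
Row 1: O(1,0)–X(1,1)≠ O(1,0)–O(2,0)= O(1,0)–O(2,1)= X(1,1)–X(1,2)= X(1,1)–O(2,1)≠ X(1,1)–O(2,2)≠ X(1,1)–O(2,0)≠ X(1,2)–O(1,3)≠ X(1,2)–O(2,2)≠ X(1,2)–O(2,3)≠ X(1,2)–O(2,1)≠ O(1,3)–O(2,3)= O(1,3)–O(2,2)=  → 8/13 unlike.
Row 2: O(2,0)–O(2,1)= O(2,0)–O(3,0)= O(2,1)–O(2,2)= O(2,1)–O(3,2)= O(2,1)–O(3,0)= O(2,2)–O(2,3)= O(2,2)–O(3,2)= O(2,3)–O(3,2)=  → 0/8 unlike.
Row 3: O(3,0)–O(4,0)= O(3,0)–O(4,1)= O(3,2)–O(4,3)= O(3,2)–O(4,1)=  → 0/4 unlike.
Row 4: O(4,0)–O(4,1)=  → 0/1 unlike.
Total adjacent occupied pairs: 31; unlike-type pairs: 11.

11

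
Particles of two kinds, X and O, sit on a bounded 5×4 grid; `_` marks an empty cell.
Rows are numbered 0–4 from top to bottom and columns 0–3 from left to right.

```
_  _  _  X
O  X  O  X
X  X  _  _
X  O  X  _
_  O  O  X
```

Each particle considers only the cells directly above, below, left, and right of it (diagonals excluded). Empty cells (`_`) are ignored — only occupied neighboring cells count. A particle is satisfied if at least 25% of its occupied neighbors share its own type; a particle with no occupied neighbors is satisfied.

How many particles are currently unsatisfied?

4

(0,3)X 1/1 ✓
(1,0)O 0/2 ✗
(1,1)X 1/3 ✓
(1,2)O 0/2 ✗
(1,3)X 1/2 ✓
(2,0)X 2/3 ✓
(2,1)X 2/3 ✓
(3,0)X 1/2 ✓
(3,1)O 1/4 ✓
(3,2)X 0/2 ✗
(4,1)O 2/2 ✓
(4,2)O 1/3 ✓
(4,3)X 0/1 ✗
Unsatisfied: (1,0), (1,2), (3,2), (4,3) — 4 in total.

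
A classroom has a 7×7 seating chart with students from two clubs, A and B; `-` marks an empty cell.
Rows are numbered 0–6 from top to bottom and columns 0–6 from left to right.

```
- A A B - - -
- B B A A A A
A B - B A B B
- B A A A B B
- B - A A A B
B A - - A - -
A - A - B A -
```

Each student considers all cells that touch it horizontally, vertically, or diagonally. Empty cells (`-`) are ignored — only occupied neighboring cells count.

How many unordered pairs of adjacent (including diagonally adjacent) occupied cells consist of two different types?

Scan each occupied cell's neighbors to the right and below (and the two forward diagonals) so each pair is counted once.
Row 0: A(0,1)–A(0,2)= A(0,1)–B(1,1)≠ A(0,1)–B(1,2)≠ A(0,2)–B(0,3)≠ A(0,2)–B(1,2)≠ A(0,2)–A(1,3)= A(0,2)–B(1,1)≠ B(0,3)–A(1,3)≠ B(0,3)–A(1,4)≠ B(0,3)–B(1,2)=  → 7/10 unlike.
Row 1: B(1,1)–B(1,2)= B(1,1)–B(2,1)= B(1,1)–A(2,0)≠ B(1,2)–A(1,3)≠ B(1,2)–B(2,3)= B(1,2)–B(2,1)= A(1,3)–A(1,4)= A(1,3)–B(2,3)≠ A(1,3)–A(2,4)= A(1,4)–A(1,5)= A(1,4)–A(2,4)= A(1,4)–B(2,5)≠ A(1,4)–B(2,3)≠ A(1,5)–A(1,6)= A(1,5)–B(2,5)≠ A(1,5)–B(2,6)≠ A(1,5)–A(2,4)= A(1,6)–B(2,6)≠ A(1,6)–B(2,5)≠  → 9/19 unlike.
Row 2: A(2,0)–B(2,1)≠ A(2,0)–B(3,1)≠ B(2,1)–B(3,1)= B(2,1)–A(3,2)≠ B(2,3)–A(2,4)≠ B(2,3)–A(3,3)≠ B(2,3)–A(3,4)≠ B(2,3)–A(3,2)≠ A(2,4)–B(2,5)≠ A(2,4)–A(3,4)= A(2,4)–B(3,5)≠ A(2,4)–A(3,3)= B(2,5)–B(2,6)= B(2,5)–B(3,5)= B(2,5)–B(3,6)= B(2,5)–A(3,4)≠ B(2,6)–B(3,6)= B(2,6)–B(3,5)=  → 10/18 unlike.
Row 3: B(3,1)–A(3,2)≠ B(3,1)–B(4,1)= A(3,2)–A(3,3)= A(3,2)–A(4,3)= A(3,2)–B(4,1)≠ A(3,3)–A(3,4)= A(3,3)–A(4,3)= A(3,3)–A(4,4)= A(3,4)–B(3,5)≠ A(3,4)–A(4,4)= A(3,4)–A(4,5)= A(3,4)–A(4,3)= B(3,5)–B(3,6)= B(3,5)–A(4,5)≠ B(3,5)–B(4,6)= B(3,5)–A(4,4)≠ B(3,6)–B(4,6)= B(3,6)–A(4,5)≠  → 6/18 unlike.
Row 4: B(4,1)–A(5,1)≠ B(4,1)–B(5,0)= A(4,3)–A(4,4)= A(4,3)–A(5,4)= A(4,4)–A(4,5)= A(4,4)–A(5,4)= A(4,5)–B(4,6)≠ A(4,5)–A(5,4)=  → 2/8 unlike.
Row 5: B(5,0)–A(5,1)≠ B(5,0)–A(6,0)≠ A(5,1)–A(6,2)= A(5,1)–A(6,0)= A(5,4)–B(6,4)≠ A(5,4)–A(6,5)=  → 3/6 unlike.
Row 6: B(6,4)–A(6,5)≠  → 1/1 unlike.
Total adjacent occupied pairs: 80; unlike-type pairs: 38.

38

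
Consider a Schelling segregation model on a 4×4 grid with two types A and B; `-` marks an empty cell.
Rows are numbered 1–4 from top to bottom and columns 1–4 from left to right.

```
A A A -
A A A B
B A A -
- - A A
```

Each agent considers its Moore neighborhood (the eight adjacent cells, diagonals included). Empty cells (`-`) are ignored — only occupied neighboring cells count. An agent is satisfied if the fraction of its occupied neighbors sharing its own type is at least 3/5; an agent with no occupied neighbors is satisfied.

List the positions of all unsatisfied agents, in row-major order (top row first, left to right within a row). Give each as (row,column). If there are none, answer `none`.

(2,4), (3,1)

Row 1: (1,1)A 3/3 satisfied · (1,2)A 5/5 satisfied · (1,3)A 3/4 satisfied
Row 2: (2,1)A 4/5 satisfied · (2,2)A 7/8 satisfied · (2,3)A 5/6 satisfied · (2,4)B 0/3 not
Row 3: (3,1)B 0/3 not · (3,2)A 5/6 satisfied · (3,3)A 5/6 satisfied
Row 4: (4,3)A 3/3 satisfied · (4,4)A 2/2 satisfied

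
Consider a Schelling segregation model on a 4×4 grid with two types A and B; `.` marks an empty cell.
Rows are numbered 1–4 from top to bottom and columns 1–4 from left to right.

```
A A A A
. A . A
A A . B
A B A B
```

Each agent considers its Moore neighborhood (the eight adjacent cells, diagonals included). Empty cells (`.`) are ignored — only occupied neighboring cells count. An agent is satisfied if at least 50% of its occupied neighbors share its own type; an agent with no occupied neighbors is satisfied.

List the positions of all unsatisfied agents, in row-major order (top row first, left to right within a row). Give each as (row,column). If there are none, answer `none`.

(3,4), (4,2), (4,3)

(1,1)A 2/2 ok
(1,2)A 3/3 ok
(1,3)A 4/4 ok
(1,4)A 2/2 ok
(2,2)A 5/5 ok
(2,4)A 2/3 ok
(3,1)A 3/4 ok
(3,2)A 4/5 ok
(3,4)B 1/3 unhappy
(4,1)A 2/3 ok
(4,2)B 0/4 unhappy
(4,3)A 1/4 unhappy
(4,4)B 1/2 ok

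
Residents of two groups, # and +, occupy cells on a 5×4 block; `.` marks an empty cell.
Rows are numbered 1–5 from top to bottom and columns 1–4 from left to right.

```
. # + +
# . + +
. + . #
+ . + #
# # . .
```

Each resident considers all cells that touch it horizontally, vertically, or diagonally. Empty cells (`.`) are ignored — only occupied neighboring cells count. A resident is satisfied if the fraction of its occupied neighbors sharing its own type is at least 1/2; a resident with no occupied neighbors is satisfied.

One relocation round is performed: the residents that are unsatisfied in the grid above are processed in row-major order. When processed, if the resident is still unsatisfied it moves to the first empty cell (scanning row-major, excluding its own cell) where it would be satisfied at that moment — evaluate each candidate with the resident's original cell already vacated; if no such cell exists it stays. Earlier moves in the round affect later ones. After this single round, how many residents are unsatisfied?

2

Initially unsatisfied (in order): (1,2), (3,4), (4,1), (4,3), (5,2).
  (1,2) → (1,1).
  (3,4) → (1,2).
  (4,1) → (2,2).
  (4,3) → (3,1).
  (5,2): now satisfied by earlier moves; stays.
Resulting grid:
# # + +
# + + +
+ + . .
. . . #
# # . .
Unsatisfied now: (1,2), (2,1).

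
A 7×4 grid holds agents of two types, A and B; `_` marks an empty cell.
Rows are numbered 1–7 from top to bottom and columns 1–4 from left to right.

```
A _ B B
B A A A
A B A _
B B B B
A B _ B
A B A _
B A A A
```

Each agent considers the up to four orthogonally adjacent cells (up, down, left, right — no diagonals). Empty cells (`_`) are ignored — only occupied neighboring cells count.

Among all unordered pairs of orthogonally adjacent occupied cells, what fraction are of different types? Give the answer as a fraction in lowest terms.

Scan each occupied cell's neighbors to the right and below so each pair is counted once.
From row 1: 3 unlike of 4 pairs (running 3/4).
From row 2: 3 unlike of 6 pairs (running 6/10).
From row 3: 4 unlike of 5 pairs (running 10/15).
From row 4: 1 unlike of 6 pairs (running 11/21).
From row 5: 1 unlike of 3 pairs (running 12/24).
From row 6: 4 unlike of 5 pairs (running 16/29).
From row 7: 1 unlike of 3 pairs (running 17/32).
Total adjacent occupied pairs: 32; unlike-type pairs: 17.
17/32 is already in lowest terms.

17/32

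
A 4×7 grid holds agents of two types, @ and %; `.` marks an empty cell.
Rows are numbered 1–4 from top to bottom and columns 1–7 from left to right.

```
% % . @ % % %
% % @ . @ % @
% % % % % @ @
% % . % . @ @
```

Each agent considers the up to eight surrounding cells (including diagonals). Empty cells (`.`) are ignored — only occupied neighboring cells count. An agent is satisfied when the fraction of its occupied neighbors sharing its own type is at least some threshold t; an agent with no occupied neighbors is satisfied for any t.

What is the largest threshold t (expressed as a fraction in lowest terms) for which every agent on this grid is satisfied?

(1,1)% 3/3
(1,2)% 3/4
(1,4)@ 2/3
(1,5)% 2/4
(1,6)% 3/5
(1,7)% 2/3
(2,1)% 5/5
(2,2)% 6/7
(2,3)@ 1/6
(2,5)@ 2/7
(2,6)% 4/8
(2,7)@ 2/5
(3,1)% 5/5
(3,2)% 6/7
(3,3)% 5/6
(3,4)% 3/5
(3,5)% 3/6
(3,6)@ 5/7
(3,7)@ 4/5
(4,1)% 3/3
(4,2)% 4/4
(4,4)% 3/3
(4,6)@ 3/4
(4,7)@ 3/3
The smallest same-type fraction is 1/6 at (2,3), which reduces to 1/6. Any threshold above that leaves this agent unsatisfied.

1/6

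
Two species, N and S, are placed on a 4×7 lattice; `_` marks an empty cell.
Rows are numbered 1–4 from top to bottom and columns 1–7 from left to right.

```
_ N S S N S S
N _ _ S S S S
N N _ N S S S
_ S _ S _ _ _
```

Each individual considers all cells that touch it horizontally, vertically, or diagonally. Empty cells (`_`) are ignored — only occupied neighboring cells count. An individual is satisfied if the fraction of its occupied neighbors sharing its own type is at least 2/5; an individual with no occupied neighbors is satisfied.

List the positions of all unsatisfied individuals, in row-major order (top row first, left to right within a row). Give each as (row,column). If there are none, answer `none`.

(1,2)N 1/2 satisfied
(1,3)S 2/3 satisfied
(1,4)S 3/4 satisfied
(1,5)N 0/5 not
(1,6)S 4/5 satisfied
(1,7)S 3/3 satisfied
(2,1)N 3/3 satisfied
(2,4)S 4/6 satisfied
(2,5)S 6/8 satisfied
(2,6)S 7/8 satisfied
(2,7)S 5/5 satisfied
(3,1)N 2/3 satisfied
(3,2)N 2/3 satisfied
(3,4)N 0/4 not
(3,5)S 5/6 satisfied
(3,6)S 5/5 satisfied
(3,7)S 3/3 satisfied
(4,2)S 0/2 not
(4,4)S 1/2 satisfied

(1,5), (3,4), (4,2)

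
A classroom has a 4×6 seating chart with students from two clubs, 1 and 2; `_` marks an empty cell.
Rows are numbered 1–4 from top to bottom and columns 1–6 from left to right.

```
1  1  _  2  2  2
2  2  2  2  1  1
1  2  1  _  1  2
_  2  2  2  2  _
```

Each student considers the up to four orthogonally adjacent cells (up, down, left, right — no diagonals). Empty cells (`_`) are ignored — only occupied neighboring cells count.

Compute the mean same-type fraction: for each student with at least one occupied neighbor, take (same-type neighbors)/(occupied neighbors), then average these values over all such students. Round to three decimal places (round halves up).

Row 1: (1,1)1 1/2 · (1,2)1 1/2 · (1,4)2 2/2 · (1,5)2 2/3 · (1,6)2 1/2
Row 2: (2,1)2 1/3 · (2,2)2 3/4 · (2,3)2 2/3 · (2,4)2 2/3 · (2,5)1 2/4 · (2,6)1 1/3
Row 3: (3,1)1 0/2 · (3,2)2 2/4 · (3,3)1 0/3 · (3,5)1 1/3 · (3,6)2 0/2
Row 4: (4,2)2 2/2 · (4,3)2 2/3 · (4,4)2 2/2 · (4,5)2 1/2
Sum over 20 students: 1/2 + 1/2 + 2/2 + 2/3 + 1/2 + 1/3 + 3/4 + 2/3 + 2/3 + 2/4 + 1/3 + 0/2 + 2/4 + 0/3 + 1/3 + 0/2 + 2/2 + 2/3 + 2/2 + 1/2 = 125/12; mean = 125/12 ÷ 20 = 25/48 = 0.520833… → 0.521.

0.521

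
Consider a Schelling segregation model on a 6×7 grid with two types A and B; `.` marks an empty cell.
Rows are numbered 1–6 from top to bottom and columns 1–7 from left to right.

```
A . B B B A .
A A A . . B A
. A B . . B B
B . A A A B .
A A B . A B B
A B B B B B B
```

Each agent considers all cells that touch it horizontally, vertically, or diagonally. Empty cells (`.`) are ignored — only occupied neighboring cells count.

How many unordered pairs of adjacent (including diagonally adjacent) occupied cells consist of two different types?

Scan each occupied cell's neighbors to the right and below (and the two forward diagonals) so each pair is counted once.
Row 1: A(1,1)–A(2,1)= A(1,1)–A(2,2)= B(1,3)–B(1,4)= B(1,3)–A(2,3)≠ B(1,3)–A(2,2)≠ B(1,4)–B(1,5)= B(1,4)–A(2,3)≠ B(1,5)–A(1,6)≠ B(1,5)–B(2,6)= A(1,6)–B(2,6)≠ A(1,6)–A(2,7)=  → 5/11 unlike.
Row 2: A(2,1)–A(2,2)= A(2,1)–A(3,2)= A(2,2)–A(2,3)= A(2,2)–A(3,2)= A(2,2)–B(3,3)≠ A(2,3)–B(3,3)≠ A(2,3)–A(3,2)= B(2,6)–A(2,7)≠ B(2,6)–B(3,6)= B(2,6)–B(3,7)= A(2,7)–B(3,7)≠ A(2,7)–B(3,6)≠  → 5/12 unlike.
Row 3: A(3,2)–B(3,3)≠ A(3,2)–A(4,3)= A(3,2)–B(4,1)≠ B(3,3)–A(4,3)≠ B(3,3)–A(4,4)≠ B(3,6)–B(3,7)= B(3,6)–B(4,6)= B(3,6)–A(4,5)≠ B(3,7)–B(4,6)=  → 5/9 unlike.
Row 4: B(4,1)–A(5,1)≠ B(4,1)–A(5,2)≠ A(4,3)–A(4,4)= A(4,3)–B(5,3)≠ A(4,3)–A(5,2)= A(4,4)–A(4,5)= A(4,4)–A(5,5)= A(4,4)–B(5,3)≠ A(4,5)–B(4,6)≠ A(4,5)–A(5,5)= A(4,5)–B(5,6)≠ B(4,6)–B(5,6)= B(4,6)–B(5,7)= B(4,6)–A(5,5)≠  → 7/14 unlike.
Row 5: A(5,1)–A(5,2)= A(5,1)–A(6,1)= A(5,1)–B(6,2)≠ A(5,2)–B(5,3)≠ A(5,2)–B(6,2)≠ A(5,2)–B(6,3)≠ A(5,2)–A(6,1)= B(5,3)–B(6,3)= B(5,3)–B(6,4)= B(5,3)–B(6,2)= A(5,5)–B(5,6)≠ A(5,5)–B(6,5)≠ A(5,5)–B(6,6)≠ A(5,5)–B(6,4)≠ B(5,6)–B(5,7)= B(5,6)–B(6,6)= B(5,6)–B(6,7)= B(5,6)–B(6,5)= B(5,7)–B(6,7)= B(5,7)–B(6,6)=  → 8/20 unlike.
Row 6: A(6,1)–B(6,2)≠ B(6,2)–B(6,3)= B(6,3)–B(6,4)= B(6,4)–B(6,5)= B(6,5)–B(6,6)= B(6,6)–B(6,7)=  → 1/6 unlike.
Total adjacent occupied pairs: 72; unlike-type pairs: 31.

31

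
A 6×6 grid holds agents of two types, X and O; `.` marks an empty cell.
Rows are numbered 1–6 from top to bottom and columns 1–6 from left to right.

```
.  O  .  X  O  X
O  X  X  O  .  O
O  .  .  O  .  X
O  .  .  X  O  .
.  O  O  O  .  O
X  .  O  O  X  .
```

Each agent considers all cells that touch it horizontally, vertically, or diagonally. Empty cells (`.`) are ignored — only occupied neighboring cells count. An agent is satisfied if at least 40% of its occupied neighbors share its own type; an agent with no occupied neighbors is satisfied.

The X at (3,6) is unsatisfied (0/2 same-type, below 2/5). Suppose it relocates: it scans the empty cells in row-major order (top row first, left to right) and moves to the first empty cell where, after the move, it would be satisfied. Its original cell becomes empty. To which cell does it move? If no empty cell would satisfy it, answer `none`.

Vacating (3,6). Empty cells in order:
  (1,1): 1/3 same-type → still unsatisfied.
  (1,3): 3/5 same-type → satisfied — stop here.

(1,3)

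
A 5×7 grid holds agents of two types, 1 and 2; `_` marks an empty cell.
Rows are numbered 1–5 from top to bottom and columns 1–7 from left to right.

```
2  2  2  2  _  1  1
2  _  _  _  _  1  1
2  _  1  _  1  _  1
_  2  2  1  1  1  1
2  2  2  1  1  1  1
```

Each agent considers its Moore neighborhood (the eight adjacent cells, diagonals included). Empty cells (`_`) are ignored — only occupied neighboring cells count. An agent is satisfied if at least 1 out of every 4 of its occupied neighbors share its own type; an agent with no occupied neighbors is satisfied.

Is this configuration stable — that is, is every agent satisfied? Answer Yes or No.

Row 1: (1,1)2 2/2 satisfied · (1,2)2 3/3 satisfied · (1,3)2 2/2 satisfied · (1,4)2 1/1 satisfied · (1,6)1 3/3 satisfied · (1,7)1 3/3 satisfied
Row 2: (2,1)2 3/3 satisfied · (2,6)1 5/5 satisfied · (2,7)1 4/4 satisfied
Row 3: (3,1)2 2/2 satisfied · (3,3)1 1/3 satisfied · (3,5)1 4/4 satisfied · (3,7)1 4/4 satisfied
Row 4: (4,2)2 5/6 satisfied · (4,3)2 3/6 satisfied · (4,4)1 5/7 satisfied · (4,5)1 6/6 satisfied · (4,6)1 7/7 satisfied · (4,7)1 4/4 satisfied
Row 5: (5,1)2 2/2 satisfied · (5,2)2 4/4 satisfied · (5,3)2 3/5 satisfied · (5,4)1 3/5 satisfied · (5,5)1 5/5 satisfied · (5,6)1 5/5 satisfied · (5,7)1 3/3 satisfied
All meet the threshold, so the configuration is stable.

Yes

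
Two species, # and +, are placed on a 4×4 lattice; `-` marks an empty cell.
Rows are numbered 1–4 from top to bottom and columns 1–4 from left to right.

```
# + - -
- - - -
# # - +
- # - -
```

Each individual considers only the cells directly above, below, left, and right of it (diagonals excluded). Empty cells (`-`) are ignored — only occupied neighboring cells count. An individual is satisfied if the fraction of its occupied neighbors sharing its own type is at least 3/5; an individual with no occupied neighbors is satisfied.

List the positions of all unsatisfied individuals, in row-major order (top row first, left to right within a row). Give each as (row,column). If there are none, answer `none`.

(1,1), (1,2)

Row 1: (1,1)# 0/1 ✗ · (1,2)+ 0/1 ✗
Row 3: (3,1)# 1/1 ✓ · (3,2)# 2/2 ✓ · (3,4)+ 0/0 ✓
Row 4: (4,2)# 1/1 ✓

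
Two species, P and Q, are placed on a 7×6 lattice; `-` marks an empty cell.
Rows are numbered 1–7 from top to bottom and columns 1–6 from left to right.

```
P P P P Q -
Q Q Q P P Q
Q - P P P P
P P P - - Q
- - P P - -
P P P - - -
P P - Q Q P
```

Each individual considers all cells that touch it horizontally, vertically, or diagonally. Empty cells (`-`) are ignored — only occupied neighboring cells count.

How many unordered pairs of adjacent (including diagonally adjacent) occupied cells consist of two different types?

24

Scan each occupied cell's neighbors to the right and below (and the two forward diagonals) so each pair is counted once.
From row 1: 11 unlike of 18 pairs (running 11/18).
From row 2: 7 unlike of 18 pairs (running 18/36).
From row 3: 4 unlike of 10 pairs (running 22/46).
From row 4: 0 unlike of 5 pairs (running 22/51).
From row 5: 0 unlike of 4 pairs (running 22/55).
From row 6: 1 unlike of 8 pairs (running 23/63).
From row 7: 1 unlike of 3 pairs (running 24/66).
Total adjacent occupied pairs: 66; unlike-type pairs: 24.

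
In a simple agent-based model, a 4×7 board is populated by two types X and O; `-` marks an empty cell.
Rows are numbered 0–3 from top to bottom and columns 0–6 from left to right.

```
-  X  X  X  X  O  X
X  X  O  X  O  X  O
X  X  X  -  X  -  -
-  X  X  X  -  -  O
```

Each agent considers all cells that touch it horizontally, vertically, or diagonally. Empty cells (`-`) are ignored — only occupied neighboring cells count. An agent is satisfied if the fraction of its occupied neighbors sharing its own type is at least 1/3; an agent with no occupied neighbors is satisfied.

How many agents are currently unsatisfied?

2

(0,1)X 3/4 ok
(0,2)X 4/5 ok
(0,3)X 3/5 ok
(0,4)X 3/5 ok
(0,5)O 2/5 ok
(0,6)X 1/3 ok
(1,0)X 4/4 ok
(1,1)X 6/7 ok
(1,2)O 0/7 unhappy
(1,3)X 5/7 ok
(1,4)O 1/6 unhappy
(1,5)X 3/6 ok
(1,6)O 1/3 ok
(2,0)X 4/4 ok
(2,1)X 6/7 ok
(2,2)X 6/7 ok
(2,4)X 3/4 ok
(3,1)X 4/4 ok
(3,2)X 4/4 ok
(3,3)X 3/3 ok
(3,6)O 0/0 ok
Unsatisfied: (1,2), (1,4) — 2 in total.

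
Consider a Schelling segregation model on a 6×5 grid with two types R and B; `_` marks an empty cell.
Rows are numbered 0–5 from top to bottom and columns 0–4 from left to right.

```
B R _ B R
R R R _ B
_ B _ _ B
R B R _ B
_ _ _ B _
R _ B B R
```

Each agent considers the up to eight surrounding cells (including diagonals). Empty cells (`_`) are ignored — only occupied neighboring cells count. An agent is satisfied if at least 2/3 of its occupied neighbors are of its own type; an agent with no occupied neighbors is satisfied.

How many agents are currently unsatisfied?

Row 0: (0,0)B 0/3 ✗ · (0,1)R 3/4 ✓ · (0,3)B 1/3 ✗ · (0,4)R 0/2 ✗
Row 1: (1,0)R 2/4 ✗ · (1,1)R 3/5 ✗ · (1,2)R 2/4 ✗ · (1,4)B 2/3 ✓
Row 2: (2,1)B 1/6 ✗ · (2,4)B 2/2 ✓
Row 3: (3,0)R 0/2 ✗ · (3,1)B 1/3 ✗ · (3,2)R 0/3 ✗ · (3,4)B 2/2 ✓
Row 4: (4,3)B 3/5 ✗
Row 5: (5,0)R 0/0 ✓ · (5,2)B 2/2 ✓ · (5,3)B 2/3 ✓ · (5,4)R 0/2 ✗
Unsatisfied: (0,0), (0,3), (0,4), (1,0), (1,1), (1,2), (2,1), (3,0), (3,1), (3,2), (4,3), (5,4) — 12 in total.

12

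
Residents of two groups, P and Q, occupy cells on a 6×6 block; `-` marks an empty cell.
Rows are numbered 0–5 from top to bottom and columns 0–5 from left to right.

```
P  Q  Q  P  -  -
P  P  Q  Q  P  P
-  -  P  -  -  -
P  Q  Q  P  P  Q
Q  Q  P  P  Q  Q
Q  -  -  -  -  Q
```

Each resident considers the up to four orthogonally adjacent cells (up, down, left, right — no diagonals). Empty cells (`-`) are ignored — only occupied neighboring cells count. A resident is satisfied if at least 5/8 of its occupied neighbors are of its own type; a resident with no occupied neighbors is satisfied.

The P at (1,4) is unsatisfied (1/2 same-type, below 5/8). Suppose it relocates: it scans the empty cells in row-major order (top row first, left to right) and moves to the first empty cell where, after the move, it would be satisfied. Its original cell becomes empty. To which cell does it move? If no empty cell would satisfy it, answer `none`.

(0,4)

Vacating (1,4). Empty cells in order:
  (0,4): 1/1 same-type → satisfied — stop here.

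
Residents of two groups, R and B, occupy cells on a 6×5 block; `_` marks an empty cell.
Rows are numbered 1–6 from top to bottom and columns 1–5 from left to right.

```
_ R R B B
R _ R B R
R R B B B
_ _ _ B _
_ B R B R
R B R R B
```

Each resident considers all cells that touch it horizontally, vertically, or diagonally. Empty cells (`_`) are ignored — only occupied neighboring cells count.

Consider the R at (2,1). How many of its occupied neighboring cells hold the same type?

Occupied neighbors of (2,1): (1,2)=R, (3,1)=R, (3,2)=R.
Same type (R): 3 of 3.

3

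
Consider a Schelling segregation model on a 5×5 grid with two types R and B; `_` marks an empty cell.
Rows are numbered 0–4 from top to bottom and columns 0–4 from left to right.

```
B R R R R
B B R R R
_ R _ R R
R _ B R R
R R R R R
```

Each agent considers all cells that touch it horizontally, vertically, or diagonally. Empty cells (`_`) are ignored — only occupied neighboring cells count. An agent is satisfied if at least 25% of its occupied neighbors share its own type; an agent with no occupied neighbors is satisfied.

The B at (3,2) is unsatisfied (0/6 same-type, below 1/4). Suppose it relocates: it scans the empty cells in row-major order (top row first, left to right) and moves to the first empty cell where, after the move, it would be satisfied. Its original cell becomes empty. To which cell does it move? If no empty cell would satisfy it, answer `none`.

(2,0)

Vacating (3,2). Empty cells in order:
  (2,0): 2/4 same-type → satisfied — stop here.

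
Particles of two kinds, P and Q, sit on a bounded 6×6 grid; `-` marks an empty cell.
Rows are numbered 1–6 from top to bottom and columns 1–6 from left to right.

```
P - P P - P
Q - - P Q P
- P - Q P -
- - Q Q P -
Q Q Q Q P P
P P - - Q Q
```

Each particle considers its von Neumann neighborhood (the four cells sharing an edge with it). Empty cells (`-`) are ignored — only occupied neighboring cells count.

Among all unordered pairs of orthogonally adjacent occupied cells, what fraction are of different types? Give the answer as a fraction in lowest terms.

Scan each occupied cell's neighbors to the right and below so each pair is counted once.
From row 1: 1 unlike of 4 pairs (running 1/4).
From row 2: 4 unlike of 4 pairs (running 5/8).
From row 3: 1 unlike of 3 pairs (running 6/11).
From row 4: 1 unlike of 5 pairs (running 7/16).
From row 5: 5 unlike of 9 pairs (running 12/25).
From row 6: 0 unlike of 2 pairs (running 12/27).
Total adjacent occupied pairs: 27; unlike-type pairs: 12.
12/27 reduces to 4/9.

4/9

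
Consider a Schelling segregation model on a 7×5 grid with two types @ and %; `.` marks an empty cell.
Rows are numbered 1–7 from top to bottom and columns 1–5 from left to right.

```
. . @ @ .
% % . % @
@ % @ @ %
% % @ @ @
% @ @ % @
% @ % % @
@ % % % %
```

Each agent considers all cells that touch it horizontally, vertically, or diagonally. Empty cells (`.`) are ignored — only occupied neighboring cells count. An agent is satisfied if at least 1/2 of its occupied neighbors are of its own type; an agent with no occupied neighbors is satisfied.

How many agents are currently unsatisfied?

Row 1: (1,3)@ 1/3 not · (1,4)@ 2/3 satisfied
Row 2: (2,1)% 2/3 satisfied · (2,2)% 2/5 not · (2,4)% 1/6 not · (2,5)@ 2/4 satisfied
Row 3: (3,1)@ 0/5 not · (3,2)% 4/7 satisfied · (3,3)@ 3/7 not · (3,4)@ 5/7 satisfied · (3,5)% 1/5 not
Row 4: (4,1)% 3/5 satisfied · (4,2)% 3/8 not · (4,3)@ 5/8 satisfied · (4,4)@ 6/8 satisfied · (4,5)@ 3/5 satisfied
Row 5: (5,1)% 3/5 satisfied · (5,2)@ 3/8 not · (5,3)@ 4/8 satisfied · (5,4)% 2/8 not · (5,5)@ 3/5 satisfied
Row 6: (6,1)% 2/5 not · (6,2)@ 3/8 not · (6,3)% 5/8 satisfied · (6,4)% 5/8 satisfied · (6,5)@ 1/5 not
Row 7: (7,1)@ 1/3 not · (7,2)% 3/5 satisfied · (7,3)% 4/5 satisfied · (7,4)% 4/5 satisfied · (7,5)% 2/3 satisfied
Unsatisfied: (1,3), (2,2), (2,4), (3,1), (3,3), (3,5), (4,2), (5,2), (5,4), (6,1), (6,2), (6,5), (7,1) — 13 in total.

13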